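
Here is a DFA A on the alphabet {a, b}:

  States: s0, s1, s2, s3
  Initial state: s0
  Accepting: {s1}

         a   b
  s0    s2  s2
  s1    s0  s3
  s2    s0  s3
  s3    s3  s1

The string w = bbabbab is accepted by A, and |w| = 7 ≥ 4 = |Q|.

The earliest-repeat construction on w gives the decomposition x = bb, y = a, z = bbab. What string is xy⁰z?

xy⁰z = xz = bb·bbab = bbbbab.
Reading y = a takes A from s3 back to s3, so after x the machine is still in s3, and z then leads to the accepting state s1. Hence bbbbab ∈ L(A).

bbbbab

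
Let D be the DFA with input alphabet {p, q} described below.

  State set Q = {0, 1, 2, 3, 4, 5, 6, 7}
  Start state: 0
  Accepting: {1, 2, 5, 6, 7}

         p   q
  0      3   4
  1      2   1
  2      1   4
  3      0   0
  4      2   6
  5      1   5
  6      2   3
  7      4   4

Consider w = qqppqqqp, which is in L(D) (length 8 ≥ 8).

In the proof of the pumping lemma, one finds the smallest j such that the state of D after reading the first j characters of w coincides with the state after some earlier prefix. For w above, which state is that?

Run of D on w = q q p p q q q p:
  step 0: 0  (start)
  step 1: 4  (read q: 0→4)
  step 2: 6  (read q: 4→6)
  step 3: 2  (read p: 6→2)
  step 4: 1  (read p: 2→1)
  step 5: 1  (read q: 1→1)   ← first repeat (1 seen earlier)
  step 6: 1  (read q: 1→1)
  step 7: 1  (read q: 1→1)
  step 8: 2  (read p: 1→2)

The earliest repeat is at step j = 5: D is in 1, which it already visited at step i = 4.
With |Q| = 8, pigeonhole forces a state repeat no later than step 8; the substring read between the first and second visits to that state can be pumped.

1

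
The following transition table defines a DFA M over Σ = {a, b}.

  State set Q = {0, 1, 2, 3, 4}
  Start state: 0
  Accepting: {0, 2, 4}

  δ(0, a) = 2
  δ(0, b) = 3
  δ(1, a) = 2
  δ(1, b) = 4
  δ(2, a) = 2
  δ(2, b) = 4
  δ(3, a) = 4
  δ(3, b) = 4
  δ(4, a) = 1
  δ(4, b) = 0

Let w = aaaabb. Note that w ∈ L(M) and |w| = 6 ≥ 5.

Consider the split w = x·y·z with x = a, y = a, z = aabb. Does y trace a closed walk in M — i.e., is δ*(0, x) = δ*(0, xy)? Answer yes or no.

yes

State sequence: 0 -a-> 2 -a-> 2

After x (step 1): 2. After xy (step 2): 2.
They match, so y = a drives M around a cycle from 2 back to itself; pumping y any number of times keeps M in 2 before reading z, and xyⁱz ∈ L(M) for every i ≥ 0.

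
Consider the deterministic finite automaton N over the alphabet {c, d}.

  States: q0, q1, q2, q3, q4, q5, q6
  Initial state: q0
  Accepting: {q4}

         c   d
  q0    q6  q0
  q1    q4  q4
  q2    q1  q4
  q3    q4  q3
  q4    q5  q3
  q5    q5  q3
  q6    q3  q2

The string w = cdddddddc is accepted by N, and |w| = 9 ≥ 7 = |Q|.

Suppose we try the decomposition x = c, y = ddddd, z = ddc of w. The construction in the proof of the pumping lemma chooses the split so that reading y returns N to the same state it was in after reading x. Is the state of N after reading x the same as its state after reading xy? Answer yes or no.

Run of N on the first 6 characters of w = c d d d d d:
  step 0: q0  (start)
  step 1: q6  (read c: q0→q6)
  step 2: q2  (read d: q6→q2)
  step 3: q4  (read d: q2→q4)
  step 4: q3  (read d: q4→q3)
  step 5: q3  (read d: q3→q3)
  step 6: q3  (read d: q3→q3)

After x (step 1): q6. After xy (step 6): q3.
They differ (q6 ≠ q3), so y is not a cycle from the state after x; this split is not the one the pumping-lemma construction produces, and pumping y need not keep the string in L(N).

no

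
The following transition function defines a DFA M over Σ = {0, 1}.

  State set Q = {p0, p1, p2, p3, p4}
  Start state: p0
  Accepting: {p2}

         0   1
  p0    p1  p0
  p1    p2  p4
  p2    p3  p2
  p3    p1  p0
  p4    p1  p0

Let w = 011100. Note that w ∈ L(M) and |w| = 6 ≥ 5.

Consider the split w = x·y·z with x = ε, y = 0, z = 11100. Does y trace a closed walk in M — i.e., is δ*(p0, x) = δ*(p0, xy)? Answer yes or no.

Run of M on the first 1 characters of w = 0:
  step 0: p0  (start)
  step 1: p1  (read 0: p0→p1)

After x (step 0): p0. After xy (step 1): p1.
They differ (p0 ≠ p1), so y is not a cycle from the state after x; this split is not the one the pumping-lemma construction produces, and pumping y need not keep the string in L(M).

no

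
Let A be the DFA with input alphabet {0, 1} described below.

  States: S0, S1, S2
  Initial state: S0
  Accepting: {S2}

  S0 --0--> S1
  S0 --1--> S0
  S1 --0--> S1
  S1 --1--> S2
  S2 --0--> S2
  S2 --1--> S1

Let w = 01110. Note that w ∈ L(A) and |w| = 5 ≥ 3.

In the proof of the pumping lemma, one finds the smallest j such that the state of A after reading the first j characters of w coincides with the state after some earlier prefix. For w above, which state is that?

State sequence: S0 -0-> S1 -1-> S2 -1-> S1 -1-> S2 -0-> S2
First repeat at step 3: S1 was already visited.

The earliest repeat is at step j = 3: A is in S1, which it already visited at step i = 1.

S1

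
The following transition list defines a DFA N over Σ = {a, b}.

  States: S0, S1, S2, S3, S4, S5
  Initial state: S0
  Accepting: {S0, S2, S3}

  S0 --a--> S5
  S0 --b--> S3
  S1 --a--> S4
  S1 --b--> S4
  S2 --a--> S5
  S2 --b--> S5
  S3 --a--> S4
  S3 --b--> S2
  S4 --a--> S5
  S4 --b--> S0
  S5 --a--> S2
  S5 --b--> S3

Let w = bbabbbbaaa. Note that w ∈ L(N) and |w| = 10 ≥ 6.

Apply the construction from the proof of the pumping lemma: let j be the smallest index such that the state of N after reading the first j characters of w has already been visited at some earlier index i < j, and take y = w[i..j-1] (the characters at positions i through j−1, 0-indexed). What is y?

State sequence: S0 -b-> S3 -b-> S2 -a-> S5 -b-> S3 -b-> S2 -b-> S5 -b-> S3 -a-> S4 -a-> S5 -a-> S2
First repeat at step 4: S3 was already visited.

So i = 1, j = 4, giving x = w[0:1] = b, y = w[1:4] = bab, z = w[4:10] = bbbaaa.
Check: |xy| = 4 ≤ 6 and |y| = 3 ≥ 1. Reading y takes N from S3 back to S3, so every xyⁱz is accepted.
The DFA has 6 states, so the proof of the pumping lemma guarantees a repeated state among the first 6+1 visited; the segment between the two visits is the pumpable y.

bab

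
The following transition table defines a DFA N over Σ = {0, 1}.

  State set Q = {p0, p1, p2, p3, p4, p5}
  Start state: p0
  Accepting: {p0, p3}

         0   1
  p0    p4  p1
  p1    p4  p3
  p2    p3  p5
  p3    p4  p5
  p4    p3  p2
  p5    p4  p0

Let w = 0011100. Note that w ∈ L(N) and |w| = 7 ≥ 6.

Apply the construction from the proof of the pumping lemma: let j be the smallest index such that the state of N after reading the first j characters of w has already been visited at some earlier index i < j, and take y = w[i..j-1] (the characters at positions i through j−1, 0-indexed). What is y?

Run of N on w = 0 0 1 1 1 0 0:
  step 0: p0  (start)
  step 1: p4  (read 0: p0→p4)
  step 2: p3  (read 0: p4→p3)
  step 3: p5  (read 1: p3→p5)
  step 4: p0  (read 1: p5→p0)   ← first repeat (p0 seen earlier)
  step 5: p1  (read 1: p0→p1)
  step 6: p4  (read 0: p1→p4)
  step 7: p3  (read 0: p4→p3)

So i = 0, j = 4, giving x = w[0:0] = ε, y = w[0:4] = 0011, z = w[4:7] = 100.
Check: |xy| = 4 ≤ 6 and |y| = 4 ≥ 1. Reading y takes N from p0 back to p0, so every xyⁱz is accepted.
With |Q| = 6, pigeonhole forces a state repeat no later than step 6; the substring read between the first and second visits to that state can be pumped.

0011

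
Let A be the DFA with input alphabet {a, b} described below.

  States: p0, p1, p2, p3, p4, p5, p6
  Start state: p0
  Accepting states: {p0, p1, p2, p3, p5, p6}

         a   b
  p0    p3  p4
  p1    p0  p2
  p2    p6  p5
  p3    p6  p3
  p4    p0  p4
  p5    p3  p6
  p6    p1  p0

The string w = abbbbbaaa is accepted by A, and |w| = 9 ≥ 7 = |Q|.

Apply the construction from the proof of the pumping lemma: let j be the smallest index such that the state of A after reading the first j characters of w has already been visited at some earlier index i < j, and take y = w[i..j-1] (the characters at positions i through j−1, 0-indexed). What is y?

State sequence: p0 -a-> p3 -b-> p3 -b-> p3 -b-> p3 -b-> p3 -b-> p3 -a-> p6 -a-> p1 -a-> p0
First repeat at step 2: p3 was already visited.

So i = 1, j = 2, giving x = w[0:1] = a, y = w[1:2] = b, z = w[2:9] = bbbbaaa.
Check: |xy| = 2 ≤ 7 and |y| = 1 ≥ 1. Reading y takes A from p3 back to p3, so every xyⁱz is accepted.
Since A has 7 states, any run of length ≥ 7 visits 7+1 states, so by pigeonhole some state repeats within the first 7 steps — that repeat gives the pumpable loop.

b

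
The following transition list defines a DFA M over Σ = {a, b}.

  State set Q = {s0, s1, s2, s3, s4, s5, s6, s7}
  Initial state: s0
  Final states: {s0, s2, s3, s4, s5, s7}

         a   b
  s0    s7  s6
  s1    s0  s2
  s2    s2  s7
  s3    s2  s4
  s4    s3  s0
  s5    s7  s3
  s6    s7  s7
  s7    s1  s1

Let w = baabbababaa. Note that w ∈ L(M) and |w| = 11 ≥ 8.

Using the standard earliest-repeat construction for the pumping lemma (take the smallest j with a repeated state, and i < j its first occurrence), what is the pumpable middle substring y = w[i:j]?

abb

State sequence: s0 -b-> s6 -a-> s7 -a-> s1 -b-> s2 -b-> s7 -a-> s1 -b-> s2 -a-> s2 -b-> s7 -a-> s1 -a-> s0
First repeat at step 5: s7 was already visited.

So i = 2, j = 5, giving x = w[0:2] = ba, y = w[2:5] = abb, z = w[5:11] = ababaa.
Check: |xy| = 5 ≤ 8 and |y| = 3 ≥ 1. Reading y takes M from s7 back to s7, so every xyⁱz is accepted.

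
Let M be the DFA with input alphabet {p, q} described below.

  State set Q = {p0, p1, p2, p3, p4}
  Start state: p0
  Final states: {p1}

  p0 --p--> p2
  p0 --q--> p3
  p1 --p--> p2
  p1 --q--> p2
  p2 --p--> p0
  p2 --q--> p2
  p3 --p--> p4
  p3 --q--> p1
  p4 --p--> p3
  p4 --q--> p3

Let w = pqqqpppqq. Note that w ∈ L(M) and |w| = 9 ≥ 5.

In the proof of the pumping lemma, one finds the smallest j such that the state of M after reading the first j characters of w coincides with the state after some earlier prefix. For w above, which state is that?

Run of M on w = p q q q p p p q q:
  step 0: p0  (start)
  step 1: p2  (read p: p0→p2)
  step 2: p2  (read q: p2→p2)   ← first repeat (p2 seen earlier)
  step 3: p2  (read q: p2→p2)
  step 4: p2  (read q: p2→p2)
  step 5: p0  (read p: p2→p0)
  step 6: p2  (read p: p0→p2)
  step 7: p0  (read p: p2→p0)
  step 8: p3  (read q: p0→p3)
  step 9: p1  (read q: p3→p1)

The earliest repeat is at step j = 2: M is in p2, which it already visited at step i = 1.
Since M has 5 states, any run of length ≥ 5 visits 5+1 states, so by pigeonhole some state repeats within the first 5 steps — that repeat gives the pumpable loop.

p2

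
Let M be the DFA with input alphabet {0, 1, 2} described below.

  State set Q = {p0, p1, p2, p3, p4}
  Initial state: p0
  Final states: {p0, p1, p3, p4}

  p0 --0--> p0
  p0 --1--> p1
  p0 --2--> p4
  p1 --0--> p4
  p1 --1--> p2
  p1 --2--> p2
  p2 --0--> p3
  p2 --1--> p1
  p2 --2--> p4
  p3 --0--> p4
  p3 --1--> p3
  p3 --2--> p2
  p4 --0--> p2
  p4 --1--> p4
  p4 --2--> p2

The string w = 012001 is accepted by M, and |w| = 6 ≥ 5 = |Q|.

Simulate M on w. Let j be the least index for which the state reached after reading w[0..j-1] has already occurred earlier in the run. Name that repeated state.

p0

Run of M on w = 0 1 2 0 0 1:
  step 0: p0  (start)
  step 1: p0  (read 0: p0→p0)   ← first repeat (p0 seen earlier)
  step 2: p1  (read 1: p0→p1)
  step 3: p2  (read 2: p1→p2)
  step 4: p3  (read 0: p2→p3)
  step 5: p4  (read 0: p3→p4)
  step 6: p4  (read 1: p4→p4)

The earliest repeat is at step j = 1: M is in p0, which it already visited at step i = 0.
The DFA has 5 states, so the proof of the pumping lemma guarantees a repeated state among the first 5+1 visited; the segment between the two visits is the pumpable y.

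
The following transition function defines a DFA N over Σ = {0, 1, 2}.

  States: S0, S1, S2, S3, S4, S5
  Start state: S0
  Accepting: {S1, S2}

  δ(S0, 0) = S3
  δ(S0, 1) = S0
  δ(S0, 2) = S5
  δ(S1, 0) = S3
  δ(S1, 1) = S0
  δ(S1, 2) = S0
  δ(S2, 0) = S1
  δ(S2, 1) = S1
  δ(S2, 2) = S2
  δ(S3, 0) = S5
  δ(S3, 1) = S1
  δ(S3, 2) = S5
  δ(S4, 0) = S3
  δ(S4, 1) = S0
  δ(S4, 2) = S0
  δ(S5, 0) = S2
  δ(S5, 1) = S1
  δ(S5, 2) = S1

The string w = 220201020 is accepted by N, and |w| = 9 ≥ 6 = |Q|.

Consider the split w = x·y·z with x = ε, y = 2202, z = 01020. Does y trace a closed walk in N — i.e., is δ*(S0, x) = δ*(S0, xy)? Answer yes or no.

no

Run of N on the first 4 characters of w = 2 2 0 2:
  step 0: S0  (start)
  step 1: S5  (read 2: S0→S5)
  step 2: S1  (read 2: S5→S1)
  step 3: S3  (read 0: S1→S3)
  step 4: S5  (read 2: S3→S5)

After x (step 0): S0. After xy (step 4): S5.
They differ (S0 ≠ S5), so y is not a cycle from the state after x; this split is not the one the pumping-lemma construction produces, and pumping y need not keep the string in L(N).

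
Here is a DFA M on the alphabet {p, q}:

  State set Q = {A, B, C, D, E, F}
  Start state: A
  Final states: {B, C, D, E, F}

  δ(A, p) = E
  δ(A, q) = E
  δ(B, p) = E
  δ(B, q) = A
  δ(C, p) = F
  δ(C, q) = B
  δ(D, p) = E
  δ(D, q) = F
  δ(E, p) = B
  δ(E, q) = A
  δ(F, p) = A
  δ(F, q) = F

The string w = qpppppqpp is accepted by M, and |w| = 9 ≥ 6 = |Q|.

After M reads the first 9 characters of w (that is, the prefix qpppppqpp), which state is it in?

B

State sequence: A -q-> E -p-> B -p-> E -p-> B -p-> E -p-> B -q-> A -p-> E -p-> B

After reading 9 characters, M is in state B.
(This kind of state-tracing is the core of the pumping-lemma construction: with 6 states, pigeonhole forces a repeat within the first 6 steps.)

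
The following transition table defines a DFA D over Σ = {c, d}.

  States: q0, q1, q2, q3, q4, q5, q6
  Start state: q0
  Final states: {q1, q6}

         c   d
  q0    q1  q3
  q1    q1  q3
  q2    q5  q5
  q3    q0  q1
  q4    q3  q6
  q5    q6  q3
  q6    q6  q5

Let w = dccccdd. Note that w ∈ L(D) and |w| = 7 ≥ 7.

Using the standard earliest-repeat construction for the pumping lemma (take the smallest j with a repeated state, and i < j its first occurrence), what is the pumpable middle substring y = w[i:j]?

dc

State sequence: q0 -d-> q3 -c-> q0 -c-> q1 -c-> q1 -c-> q1 -d-> q3 -d-> q1
First repeat at step 2: q0 was already visited.

So i = 0, j = 2, giving x = w[0:0] = ε, y = w[0:2] = dc, z = w[2:7] = cccdd.
Check: |xy| = 2 ≤ 7 and |y| = 2 ≥ 1. Reading y takes D from q0 back to q0, so every xyⁱz is accepted.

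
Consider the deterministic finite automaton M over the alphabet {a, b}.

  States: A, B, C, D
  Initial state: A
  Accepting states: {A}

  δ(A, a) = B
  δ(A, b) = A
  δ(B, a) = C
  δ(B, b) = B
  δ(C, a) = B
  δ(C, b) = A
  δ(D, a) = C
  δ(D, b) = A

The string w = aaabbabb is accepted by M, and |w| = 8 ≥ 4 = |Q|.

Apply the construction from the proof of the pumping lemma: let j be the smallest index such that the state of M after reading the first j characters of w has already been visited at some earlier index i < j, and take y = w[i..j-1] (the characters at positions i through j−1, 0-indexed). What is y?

State sequence: A -a-> B -a-> C -a-> B -b-> B -b-> B -a-> C -b-> A -b-> A
First repeat at step 3: B was already visited.

So i = 1, j = 3, giving x = w[0:1] = a, y = w[1:3] = aa, z = w[3:8] = bbabb.
Check: |xy| = 3 ≤ 4 and |y| = 2 ≥ 1. Reading y takes M from B back to B, so every xyⁱz is accepted.

aa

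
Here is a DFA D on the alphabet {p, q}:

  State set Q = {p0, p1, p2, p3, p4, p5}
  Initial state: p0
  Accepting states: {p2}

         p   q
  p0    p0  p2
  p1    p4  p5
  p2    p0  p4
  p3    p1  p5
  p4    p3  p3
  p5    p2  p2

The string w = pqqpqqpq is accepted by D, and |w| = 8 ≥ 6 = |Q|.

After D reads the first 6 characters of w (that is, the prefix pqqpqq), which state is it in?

p2

Run of D on the first 6 characters of w = p q q p q q:
  step 0: p0  (start)
  step 1: p0  (read p: p0→p0)
  step 2: p2  (read q: p0→p2)
  step 3: p4  (read q: p2→p4)
  step 4: p3  (read p: p4→p3)
  step 5: p5  (read q: p3→p5)
  step 6: p2  (read q: p5→p2)

After reading 6 characters, D is in state p2.
(This kind of state-tracing is the core of the pumping-lemma construction: with 6 states, pigeonhole forces a repeat within the first 6 steps.)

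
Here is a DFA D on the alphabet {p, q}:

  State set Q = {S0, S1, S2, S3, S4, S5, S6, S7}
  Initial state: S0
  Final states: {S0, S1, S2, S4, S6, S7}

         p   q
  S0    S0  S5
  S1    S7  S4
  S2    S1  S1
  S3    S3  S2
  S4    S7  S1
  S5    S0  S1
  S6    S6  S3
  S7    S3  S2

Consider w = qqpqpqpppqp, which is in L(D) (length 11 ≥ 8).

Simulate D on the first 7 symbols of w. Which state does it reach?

State sequence: S0 -q-> S5 -q-> S1 -p-> S7 -q-> S2 -p-> S1 -q-> S4 -p-> S7

After reading 7 characters, D is in state S7.
(This kind of state-tracing is the core of the pumping-lemma construction: with 8 states, pigeonhole forces a repeat within the first 8 steps.)

S7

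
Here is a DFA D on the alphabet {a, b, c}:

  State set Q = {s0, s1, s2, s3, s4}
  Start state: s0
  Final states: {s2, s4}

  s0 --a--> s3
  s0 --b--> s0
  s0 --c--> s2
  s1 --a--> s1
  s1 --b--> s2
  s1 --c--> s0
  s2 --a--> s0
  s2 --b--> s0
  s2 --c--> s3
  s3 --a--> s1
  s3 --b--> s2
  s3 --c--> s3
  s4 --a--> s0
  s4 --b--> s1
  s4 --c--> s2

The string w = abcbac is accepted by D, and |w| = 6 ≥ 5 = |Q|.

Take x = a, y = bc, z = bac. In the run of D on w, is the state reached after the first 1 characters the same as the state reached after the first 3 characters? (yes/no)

yes

State sequence: s0 -a-> s3 -b-> s2 -c-> s3

After x (step 1): s3. After xy (step 3): s3.
They match, so y = bc drives D around a cycle from s3 back to itself; pumping y any number of times keeps D in s3 before reading z, and xyⁱz ∈ L(D) for every i ≥ 0.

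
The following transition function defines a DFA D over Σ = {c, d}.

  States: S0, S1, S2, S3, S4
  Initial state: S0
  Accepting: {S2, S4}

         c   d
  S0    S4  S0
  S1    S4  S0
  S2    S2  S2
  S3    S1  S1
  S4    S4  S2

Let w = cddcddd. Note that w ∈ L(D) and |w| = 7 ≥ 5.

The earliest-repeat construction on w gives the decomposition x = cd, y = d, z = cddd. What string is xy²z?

cdddcddd

xy^2z = cd·d·d·cddd = cdddcddd.
Reading y = d takes D from S2 back to S2, so after x·y·y the machine is still in S2, and z then leads to the accepting state S2. Hence cdddcddd ∈ L(D).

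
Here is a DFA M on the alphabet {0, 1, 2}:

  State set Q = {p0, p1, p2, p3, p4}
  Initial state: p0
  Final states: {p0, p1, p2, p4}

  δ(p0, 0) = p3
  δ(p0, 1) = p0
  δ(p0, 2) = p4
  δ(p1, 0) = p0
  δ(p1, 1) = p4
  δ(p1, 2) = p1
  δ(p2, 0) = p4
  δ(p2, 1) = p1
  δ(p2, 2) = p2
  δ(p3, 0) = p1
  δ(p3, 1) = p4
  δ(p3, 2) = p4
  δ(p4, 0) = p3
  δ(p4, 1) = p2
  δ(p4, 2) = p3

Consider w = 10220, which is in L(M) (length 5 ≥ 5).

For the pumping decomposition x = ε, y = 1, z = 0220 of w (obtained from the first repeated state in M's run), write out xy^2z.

110220

xy^2z = ε·1·1·0220 = 110220.
Reading y = 1 takes M from p0 back to p0, so after x·y·y the machine is still in p0, and z then leads to the accepting state p1. Hence 110220 ∈ L(M).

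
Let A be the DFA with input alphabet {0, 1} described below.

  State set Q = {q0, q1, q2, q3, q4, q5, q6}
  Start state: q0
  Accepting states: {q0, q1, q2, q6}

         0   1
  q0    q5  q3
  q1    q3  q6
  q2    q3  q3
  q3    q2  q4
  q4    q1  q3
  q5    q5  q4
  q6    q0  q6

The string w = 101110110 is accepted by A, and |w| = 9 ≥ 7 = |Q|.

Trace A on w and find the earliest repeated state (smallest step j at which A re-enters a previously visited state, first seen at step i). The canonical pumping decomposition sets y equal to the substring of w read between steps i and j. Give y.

01

Run of A on w = 1 0 1 1 1 0 1 1 0:
  step 0: q0  (start)
  step 1: q3  (read 1: q0→q3)
  step 2: q2  (read 0: q3→q2)
  step 3: q3  (read 1: q2→q3)   ← first repeat (q3 seen earlier)
  step 4: q4  (read 1: q3→q4)
  step 5: q3  (read 1: q4→q3)
  step 6: q2  (read 0: q3→q2)
  step 7: q3  (read 1: q2→q3)
  step 8: q4  (read 1: q3→q4)
  step 9: q1  (read 0: q4→q1)

So i = 1, j = 3, giving x = w[0:1] = 1, y = w[1:3] = 01, z = w[3:9] = 110110.
Check: |xy| = 3 ≤ 7 and |y| = 2 ≥ 1. Reading y takes A from q3 back to q3, so every xyⁱz is accepted.
The DFA has 7 states, so the proof of the pumping lemma guarantees a repeated state among the first 7+1 visited; the segment between the two visits is the pumpable y.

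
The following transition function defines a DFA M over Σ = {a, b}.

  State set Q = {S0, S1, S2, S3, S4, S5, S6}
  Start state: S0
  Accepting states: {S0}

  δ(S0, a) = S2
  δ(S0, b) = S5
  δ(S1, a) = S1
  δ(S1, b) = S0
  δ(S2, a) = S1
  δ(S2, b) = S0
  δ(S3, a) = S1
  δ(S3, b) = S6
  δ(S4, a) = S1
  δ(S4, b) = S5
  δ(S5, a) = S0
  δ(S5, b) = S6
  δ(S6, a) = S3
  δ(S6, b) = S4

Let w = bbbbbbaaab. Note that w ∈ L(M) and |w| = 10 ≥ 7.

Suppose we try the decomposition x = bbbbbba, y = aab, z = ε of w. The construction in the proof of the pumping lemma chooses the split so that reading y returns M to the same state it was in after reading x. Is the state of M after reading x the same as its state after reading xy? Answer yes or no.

no

State sequence: S0 -b-> S5 -b-> S6 -b-> S4 -b-> S5 -b-> S6 -b-> S4 -a-> S1 -a-> S1 -a-> S1 -b-> S0

After x (step 7): S1. After xy (step 10): S0.
They differ (S1 ≠ S0), so y is not a cycle from the state after x; this split is not the one the pumping-lemma construction produces, and pumping y need not keep the string in L(M).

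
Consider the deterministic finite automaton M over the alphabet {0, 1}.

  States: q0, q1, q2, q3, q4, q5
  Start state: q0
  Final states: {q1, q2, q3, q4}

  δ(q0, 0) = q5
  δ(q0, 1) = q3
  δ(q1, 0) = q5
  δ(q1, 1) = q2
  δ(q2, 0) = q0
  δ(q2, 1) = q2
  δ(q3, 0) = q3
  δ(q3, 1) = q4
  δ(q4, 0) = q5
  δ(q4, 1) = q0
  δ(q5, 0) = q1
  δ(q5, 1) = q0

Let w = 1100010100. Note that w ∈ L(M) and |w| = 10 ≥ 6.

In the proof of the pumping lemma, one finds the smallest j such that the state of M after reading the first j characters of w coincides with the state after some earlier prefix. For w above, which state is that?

q5

State sequence: q0 -1-> q3 -1-> q4 -0-> q5 -0-> q1 -0-> q5 -1-> q0 -0-> q5 -1-> q0 -0-> q5 -0-> q1
First repeat at step 5: q5 was already visited.

The earliest repeat is at step j = 5: M is in q5, which it already visited at step i = 3.
Pumping length from the standard proof: p = 6 (the number of states). The repeated state found above gives |xy| = j ≤ 6 and |y| = j − i ≥ 1.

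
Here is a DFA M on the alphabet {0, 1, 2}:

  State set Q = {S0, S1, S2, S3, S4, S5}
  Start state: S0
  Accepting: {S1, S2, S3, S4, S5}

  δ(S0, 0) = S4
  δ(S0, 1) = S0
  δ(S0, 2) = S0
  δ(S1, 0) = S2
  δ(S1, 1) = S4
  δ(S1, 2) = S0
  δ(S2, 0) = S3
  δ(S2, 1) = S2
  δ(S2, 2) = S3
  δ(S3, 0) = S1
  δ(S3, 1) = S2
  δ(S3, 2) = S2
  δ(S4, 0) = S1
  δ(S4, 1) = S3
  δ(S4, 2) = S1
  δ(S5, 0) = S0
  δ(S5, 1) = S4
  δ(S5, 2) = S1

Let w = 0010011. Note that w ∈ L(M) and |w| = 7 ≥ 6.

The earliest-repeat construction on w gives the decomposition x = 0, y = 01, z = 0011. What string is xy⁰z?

xy⁰z = xz = 0·0011 = 00011.
Reading y = 01 takes M from S4 back to S4, so after x the machine is still in S4, and z then leads to the accepting state S2. Hence 00011 ∈ L(M).

00011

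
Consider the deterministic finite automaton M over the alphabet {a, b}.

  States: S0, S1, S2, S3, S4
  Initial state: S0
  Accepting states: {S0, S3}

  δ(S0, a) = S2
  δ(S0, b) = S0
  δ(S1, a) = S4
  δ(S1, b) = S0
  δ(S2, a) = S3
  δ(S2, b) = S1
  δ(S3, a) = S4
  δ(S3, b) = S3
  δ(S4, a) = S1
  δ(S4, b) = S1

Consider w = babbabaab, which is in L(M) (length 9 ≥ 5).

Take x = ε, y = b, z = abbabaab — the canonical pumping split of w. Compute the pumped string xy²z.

xy^2z = ε·b·b·abbabaab = bbabbabaab.
Reading y = b takes M from S0 back to S0, so after x·y·y the machine is still in S0, and z then leads to the accepting state S0. Hence bbabbabaab ∈ L(M).

bbabbabaab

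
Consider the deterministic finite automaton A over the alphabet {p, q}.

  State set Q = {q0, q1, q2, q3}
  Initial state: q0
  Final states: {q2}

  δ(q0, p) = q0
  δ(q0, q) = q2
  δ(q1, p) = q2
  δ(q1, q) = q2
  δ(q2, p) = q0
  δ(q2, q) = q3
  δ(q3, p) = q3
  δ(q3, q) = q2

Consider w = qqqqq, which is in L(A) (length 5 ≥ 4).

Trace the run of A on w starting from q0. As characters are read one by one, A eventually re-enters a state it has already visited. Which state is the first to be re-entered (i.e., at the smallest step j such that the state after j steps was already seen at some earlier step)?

Run of A on w = q q q q q:
  step 0: q0  (start)
  step 1: q2  (read q: q0→q2)
  step 2: q3  (read q: q2→q3)
  step 3: q2  (read q: q3→q2)   ← first repeat (q2 seen earlier)
  step 4: q3  (read q: q2→q3)
  step 5: q2  (read q: q3→q2)

The earliest repeat is at step j = 3: A is in q2, which it already visited at step i = 1.
Since A has 4 states, any run of length ≥ 4 visits 4+1 states, so by pigeonhole some state repeats within the first 4 steps — that repeat gives the pumpable loop.

q2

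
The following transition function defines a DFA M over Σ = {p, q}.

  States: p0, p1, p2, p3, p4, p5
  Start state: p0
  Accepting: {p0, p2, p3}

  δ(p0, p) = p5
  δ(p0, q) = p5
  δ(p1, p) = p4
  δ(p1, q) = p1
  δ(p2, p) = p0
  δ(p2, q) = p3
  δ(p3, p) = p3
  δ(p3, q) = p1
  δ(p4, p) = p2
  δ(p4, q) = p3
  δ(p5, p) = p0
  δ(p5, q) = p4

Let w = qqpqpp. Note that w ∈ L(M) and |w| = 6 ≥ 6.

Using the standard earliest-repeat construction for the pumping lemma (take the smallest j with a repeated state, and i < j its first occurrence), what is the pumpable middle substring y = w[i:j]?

p

Run of M on w = q q p q p p:
  step 0: p0  (start)
  step 1: p5  (read q: p0→p5)
  step 2: p4  (read q: p5→p4)
  step 3: p2  (read p: p4→p2)
  step 4: p3  (read q: p2→p3)
  step 5: p3  (read p: p3→p3)   ← first repeat (p3 seen earlier)
  step 6: p3  (read p: p3→p3)

So i = 4, j = 5, giving x = w[0:4] = qqpq, y = w[4:5] = p, z = w[5:6] = p.
Check: |xy| = 5 ≤ 6 and |y| = 1 ≥ 1. Reading y takes M from p3 back to p3, so every xyⁱz is accepted.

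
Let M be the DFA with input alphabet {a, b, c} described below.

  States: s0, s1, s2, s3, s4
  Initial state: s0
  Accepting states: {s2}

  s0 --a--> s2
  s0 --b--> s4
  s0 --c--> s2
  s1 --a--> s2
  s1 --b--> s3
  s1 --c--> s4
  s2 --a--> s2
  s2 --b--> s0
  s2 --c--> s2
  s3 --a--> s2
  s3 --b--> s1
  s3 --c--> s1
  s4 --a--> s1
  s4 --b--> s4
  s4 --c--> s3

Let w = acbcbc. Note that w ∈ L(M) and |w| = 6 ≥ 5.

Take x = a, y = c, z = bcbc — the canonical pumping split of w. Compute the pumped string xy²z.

accbcbc

xy^2z = a·c·c·bcbc = accbcbc.
Reading y = c takes M from s2 back to s2, so after x·y·y the machine is still in s2, and z then leads to the accepting state s2. Hence accbcbc ∈ L(M).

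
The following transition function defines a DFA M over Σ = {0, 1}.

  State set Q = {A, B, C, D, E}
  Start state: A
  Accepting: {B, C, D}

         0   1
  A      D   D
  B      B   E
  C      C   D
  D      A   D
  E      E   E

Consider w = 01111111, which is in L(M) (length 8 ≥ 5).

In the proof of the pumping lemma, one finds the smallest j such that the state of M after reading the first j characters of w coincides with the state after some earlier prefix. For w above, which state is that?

D

State sequence: A -0-> D -1-> D -1-> D -1-> D -1-> D -1-> D -1-> D -1-> D
First repeat at step 2: D was already visited.

The earliest repeat is at step j = 2: M is in D, which it already visited at step i = 1.
With |Q| = 5, pigeonhole forces a state repeat no later than step 5; the substring read between the first and second visits to that state can be pumped.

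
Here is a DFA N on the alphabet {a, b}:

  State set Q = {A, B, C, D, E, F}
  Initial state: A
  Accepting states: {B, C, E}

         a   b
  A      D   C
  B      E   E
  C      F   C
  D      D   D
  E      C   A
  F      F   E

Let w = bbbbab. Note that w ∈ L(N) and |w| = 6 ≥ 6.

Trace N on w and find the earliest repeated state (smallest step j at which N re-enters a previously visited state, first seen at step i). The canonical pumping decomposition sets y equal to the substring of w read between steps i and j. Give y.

b

Run of N on w = b b b b a b:
  step 0: A  (start)
  step 1: C  (read b: A→C)
  step 2: C  (read b: C→C)   ← first repeat (C seen earlier)
  step 3: C  (read b: C→C)
  step 4: C  (read b: C→C)
  step 5: F  (read a: C→F)
  step 6: E  (read b: F→E)

So i = 1, j = 2, giving x = w[0:1] = b, y = w[1:2] = b, z = w[2:6] = bbab.
Check: |xy| = 2 ≤ 6 and |y| = 1 ≥ 1. Reading y takes N from C back to C, so every xyⁱz is accepted.
With |Q| = 6, pigeonhole forces a state repeat no later than step 6; the substring read between the first and second visits to that state can be pumped.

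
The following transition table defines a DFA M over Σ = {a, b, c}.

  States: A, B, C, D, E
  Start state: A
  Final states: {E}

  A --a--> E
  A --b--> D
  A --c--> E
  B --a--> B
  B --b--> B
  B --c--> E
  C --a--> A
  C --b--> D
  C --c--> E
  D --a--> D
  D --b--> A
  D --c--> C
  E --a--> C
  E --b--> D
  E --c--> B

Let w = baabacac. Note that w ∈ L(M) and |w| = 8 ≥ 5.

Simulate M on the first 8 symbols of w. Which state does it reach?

Run of M on the first 8 characters of w = b a a b a c a c:
  step 0: A  (start)
  step 1: D  (read b: A→D)
  step 2: D  (read a: D→D)
  step 3: D  (read a: D→D)
  step 4: A  (read b: D→A)
  step 5: E  (read a: A→E)
  step 6: B  (read c: E→B)
  step 7: B  (read a: B→B)
  step 8: E  (read c: B→E)

After reading 8 characters, M is in state E.
(This kind of state-tracing is the core of the pumping-lemma construction: with 5 states, pigeonhole forces a repeat within the first 5 steps.)

E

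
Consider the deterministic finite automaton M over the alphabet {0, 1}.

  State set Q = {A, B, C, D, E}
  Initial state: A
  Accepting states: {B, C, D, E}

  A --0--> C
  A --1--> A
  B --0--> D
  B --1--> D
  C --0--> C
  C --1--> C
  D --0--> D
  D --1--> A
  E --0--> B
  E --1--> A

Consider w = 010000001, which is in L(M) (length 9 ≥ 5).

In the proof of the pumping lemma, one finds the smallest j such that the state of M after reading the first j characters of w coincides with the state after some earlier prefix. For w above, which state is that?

Run of M on w = 0 1 0 0 0 0 0 0 1:
  step 0: A  (start)
  step 1: C  (read 0: A→C)
  step 2: C  (read 1: C→C)   ← first repeat (C seen earlier)
  step 3: C  (read 0: C→C)
  step 4: C  (read 0: C→C)
  step 5: C  (read 0: C→C)
  step 6: C  (read 0: C→C)
  step 7: C  (read 0: C→C)
  step 8: C  (read 0: C→C)
  step 9: C  (read 1: C→C)

The earliest repeat is at step j = 2: M is in C, which it already visited at step i = 1.
Pumping length from the standard proof: p = 5 (the number of states). The repeated state found above gives |xy| = j ≤ 5 and |y| = j − i ≥ 1.

C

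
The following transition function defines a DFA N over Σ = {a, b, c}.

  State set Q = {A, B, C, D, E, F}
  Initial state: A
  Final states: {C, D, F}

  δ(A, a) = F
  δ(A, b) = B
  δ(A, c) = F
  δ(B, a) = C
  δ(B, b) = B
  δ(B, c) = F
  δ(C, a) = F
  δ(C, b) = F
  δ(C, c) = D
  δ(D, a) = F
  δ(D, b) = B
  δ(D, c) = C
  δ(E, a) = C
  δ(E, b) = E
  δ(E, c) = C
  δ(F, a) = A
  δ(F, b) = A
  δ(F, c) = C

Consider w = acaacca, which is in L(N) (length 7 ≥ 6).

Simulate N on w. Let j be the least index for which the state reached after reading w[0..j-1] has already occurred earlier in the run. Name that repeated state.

F

Run of N on w = a c a a c c a:
  step 0: A  (start)
  step 1: F  (read a: A→F)
  step 2: C  (read c: F→C)
  step 3: F  (read a: C→F)   ← first repeat (F seen earlier)
  step 4: A  (read a: F→A)
  step 5: F  (read c: A→F)
  step 6: C  (read c: F→C)
  step 7: F  (read a: C→F)

The earliest repeat is at step j = 3: N is in F, which it already visited at step i = 1.
With |Q| = 6, pigeonhole forces a state repeat no later than step 6; the substring read between the first and second visits to that state can be pumped.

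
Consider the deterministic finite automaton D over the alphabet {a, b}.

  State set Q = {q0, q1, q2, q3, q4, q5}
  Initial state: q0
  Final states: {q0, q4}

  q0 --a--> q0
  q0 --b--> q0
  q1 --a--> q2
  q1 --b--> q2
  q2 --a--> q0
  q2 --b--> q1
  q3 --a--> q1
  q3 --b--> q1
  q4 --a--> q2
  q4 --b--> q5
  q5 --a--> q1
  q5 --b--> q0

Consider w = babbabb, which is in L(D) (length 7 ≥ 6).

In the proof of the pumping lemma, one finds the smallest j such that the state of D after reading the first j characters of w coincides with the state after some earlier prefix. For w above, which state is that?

State sequence: q0 -b-> q0 -a-> q0 -b-> q0 -b-> q0 -a-> q0 -b-> q0 -b-> q0
First repeat at step 1: q0 was already visited.

The earliest repeat is at step j = 1: D is in q0, which it already visited at step i = 0.
Since D has 6 states, any run of length ≥ 6 visits 6+1 states, so by pigeonhole some state repeats within the first 6 steps — that repeat gives the pumpable loop.

q0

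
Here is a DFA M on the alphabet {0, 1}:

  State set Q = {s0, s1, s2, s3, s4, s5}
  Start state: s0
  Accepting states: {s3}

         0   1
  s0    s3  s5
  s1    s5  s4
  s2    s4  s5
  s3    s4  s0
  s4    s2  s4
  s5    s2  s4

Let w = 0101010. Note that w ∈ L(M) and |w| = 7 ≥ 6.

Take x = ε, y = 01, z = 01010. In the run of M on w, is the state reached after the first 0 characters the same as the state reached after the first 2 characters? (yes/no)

State sequence: s0 -0-> s3 -1-> s0

After x (step 0): s0. After xy (step 2): s0.
They match, so y = 01 drives M around a cycle from s0 back to itself; pumping y any number of times keeps M in s0 before reading z, and xyⁱz ∈ L(M) for every i ≥ 0.

yes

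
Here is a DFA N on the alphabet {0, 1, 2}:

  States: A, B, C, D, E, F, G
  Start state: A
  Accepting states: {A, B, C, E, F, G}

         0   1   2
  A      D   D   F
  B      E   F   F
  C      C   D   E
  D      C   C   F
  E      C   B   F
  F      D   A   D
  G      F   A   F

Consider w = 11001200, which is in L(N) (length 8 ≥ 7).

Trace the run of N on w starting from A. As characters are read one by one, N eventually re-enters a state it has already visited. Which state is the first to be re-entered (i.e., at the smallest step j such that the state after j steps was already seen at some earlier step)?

State sequence: A -1-> D -1-> C -0-> C -0-> C -1-> D -2-> F -0-> D -0-> C
First repeat at step 3: C was already visited.

The earliest repeat is at step j = 3: N is in C, which it already visited at step i = 2.
With |Q| = 7, pigeonhole forces a state repeat no later than step 7; the substring read between the first and second visits to that state can be pumped.

C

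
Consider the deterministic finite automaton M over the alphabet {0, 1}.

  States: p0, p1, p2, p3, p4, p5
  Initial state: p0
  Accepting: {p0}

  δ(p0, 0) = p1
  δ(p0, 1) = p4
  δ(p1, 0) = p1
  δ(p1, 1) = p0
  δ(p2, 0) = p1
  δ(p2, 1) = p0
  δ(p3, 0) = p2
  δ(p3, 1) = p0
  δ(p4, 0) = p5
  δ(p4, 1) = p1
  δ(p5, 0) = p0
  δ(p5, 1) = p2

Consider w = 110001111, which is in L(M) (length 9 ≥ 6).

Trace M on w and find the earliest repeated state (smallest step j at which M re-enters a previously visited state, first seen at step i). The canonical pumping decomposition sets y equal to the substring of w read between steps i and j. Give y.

Run of M on w = 1 1 0 0 0 1 1 1 1:
  step 0: p0  (start)
  step 1: p4  (read 1: p0→p4)
  step 2: p1  (read 1: p4→p1)
  step 3: p1  (read 0: p1→p1)   ← first repeat (p1 seen earlier)
  step 4: p1  (read 0: p1→p1)
  step 5: p1  (read 0: p1→p1)
  step 6: p0  (read 1: p1→p0)
  step 7: p4  (read 1: p0→p4)
  step 8: p1  (read 1: p4→p1)
  step 9: p0  (read 1: p1→p0)

So i = 2, j = 3, giving x = w[0:2] = 11, y = w[2:3] = 0, z = w[3:9] = 001111.
Check: |xy| = 3 ≤ 6 and |y| = 1 ≥ 1. Reading y takes M from p1 back to p1, so every xyⁱz is accepted.

0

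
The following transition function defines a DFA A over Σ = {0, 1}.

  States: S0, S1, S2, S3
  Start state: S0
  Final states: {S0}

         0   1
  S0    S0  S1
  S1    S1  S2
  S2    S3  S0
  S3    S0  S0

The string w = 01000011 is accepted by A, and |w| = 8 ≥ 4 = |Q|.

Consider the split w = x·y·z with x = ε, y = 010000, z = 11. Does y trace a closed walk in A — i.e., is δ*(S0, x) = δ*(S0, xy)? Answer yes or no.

State sequence: S0 -0-> S0 -1-> S1 -0-> S1 -0-> S1 -0-> S1 -0-> S1

After x (step 0): S0. After xy (step 6): S1.
They differ (S0 ≠ S1), so y is not a cycle from the state after x; this split is not the one the pumping-lemma construction produces, and pumping y need not keep the string in L(A).

no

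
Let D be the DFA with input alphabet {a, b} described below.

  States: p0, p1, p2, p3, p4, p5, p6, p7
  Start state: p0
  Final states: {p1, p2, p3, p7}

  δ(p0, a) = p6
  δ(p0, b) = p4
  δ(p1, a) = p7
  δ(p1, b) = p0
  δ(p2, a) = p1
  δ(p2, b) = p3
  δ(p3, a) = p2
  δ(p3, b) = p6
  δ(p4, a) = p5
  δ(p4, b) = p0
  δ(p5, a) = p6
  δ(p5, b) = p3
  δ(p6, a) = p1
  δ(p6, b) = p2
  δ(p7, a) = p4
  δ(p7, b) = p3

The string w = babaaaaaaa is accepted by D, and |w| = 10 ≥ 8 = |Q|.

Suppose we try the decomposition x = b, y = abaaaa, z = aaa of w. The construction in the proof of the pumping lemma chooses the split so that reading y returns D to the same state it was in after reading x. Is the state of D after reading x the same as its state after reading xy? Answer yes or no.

yes

State sequence: p0 -b-> p4 -a-> p5 -b-> p3 -a-> p2 -a-> p1 -a-> p7 -a-> p4

After x (step 1): p4. After xy (step 7): p4.
They match, so y = abaaaa drives D around a cycle from p4 back to itself; pumping y any number of times keeps D in p4 before reading z, and xyⁱz ∈ L(D) for every i ≥ 0.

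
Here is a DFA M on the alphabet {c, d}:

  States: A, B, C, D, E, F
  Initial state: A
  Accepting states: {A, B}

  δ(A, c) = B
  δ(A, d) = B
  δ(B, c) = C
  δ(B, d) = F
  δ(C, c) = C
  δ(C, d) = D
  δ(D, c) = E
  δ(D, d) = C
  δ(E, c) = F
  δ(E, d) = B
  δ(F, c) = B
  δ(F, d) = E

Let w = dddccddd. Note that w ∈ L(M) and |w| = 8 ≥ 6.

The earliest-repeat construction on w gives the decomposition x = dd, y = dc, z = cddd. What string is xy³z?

dddcdcdccddd

xy^3z = dd·dc·dc·dc·cddd = dddcdcdccddd.
Reading y = dc takes M from F back to F, so after x·y·y·y the machine is still in F, and z then leads to the accepting state B. Hence dddcdcdccddd ∈ L(M).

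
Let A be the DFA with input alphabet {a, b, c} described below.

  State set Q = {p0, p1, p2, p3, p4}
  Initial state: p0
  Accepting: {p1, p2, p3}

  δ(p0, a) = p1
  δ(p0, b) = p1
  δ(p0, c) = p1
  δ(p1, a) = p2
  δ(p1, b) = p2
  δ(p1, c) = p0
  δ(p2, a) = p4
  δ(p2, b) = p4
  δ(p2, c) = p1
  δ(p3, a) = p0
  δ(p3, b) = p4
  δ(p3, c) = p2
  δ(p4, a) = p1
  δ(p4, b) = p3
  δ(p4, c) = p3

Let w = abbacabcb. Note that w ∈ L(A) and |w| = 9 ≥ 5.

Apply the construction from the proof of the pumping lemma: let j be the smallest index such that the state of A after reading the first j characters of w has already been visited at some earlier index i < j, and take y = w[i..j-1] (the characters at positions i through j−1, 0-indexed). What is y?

Run of A on w = a b b a c a b c b:
  step 0: p0  (start)
  step 1: p1  (read a: p0→p1)
  step 2: p2  (read b: p1→p2)
  step 3: p4  (read b: p2→p4)
  step 4: p1  (read a: p4→p1)   ← first repeat (p1 seen earlier)
  step 5: p0  (read c: p1→p0)
  step 6: p1  (read a: p0→p1)
  step 7: p2  (read b: p1→p2)
  step 8: p1  (read c: p2→p1)
  step 9: p2  (read b: p1→p2)

So i = 1, j = 4, giving x = w[0:1] = a, y = w[1:4] = bba, z = w[4:9] = cabcb.
Check: |xy| = 4 ≤ 5 and |y| = 3 ≥ 1. Reading y takes A from p1 back to p1, so every xyⁱz is accepted.
Pumping length from the standard proof: p = 5 (the number of states). The repeated state found above gives |xy| = j ≤ 5 and |y| = j − i ≥ 1.

bba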